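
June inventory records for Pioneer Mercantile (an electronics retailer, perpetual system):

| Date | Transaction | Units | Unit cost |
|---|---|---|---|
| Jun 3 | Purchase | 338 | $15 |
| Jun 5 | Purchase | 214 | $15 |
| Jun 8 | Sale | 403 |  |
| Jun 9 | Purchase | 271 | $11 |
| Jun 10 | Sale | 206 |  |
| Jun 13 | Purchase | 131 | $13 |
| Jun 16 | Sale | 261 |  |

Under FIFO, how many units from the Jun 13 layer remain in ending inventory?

Jun 8, 403 sold [FIFO — oldest first]: 338 @ $15 + 65 @ $15 = $6,045
Jun 10, 206 sold [FIFO — oldest first]: 149 @ $15 + 57 @ $11 = $2,862
Jun 16, 261 sold [FIFO — oldest first]: 214 @ $11 + 47 @ $13 = $2,965
Total COGS = $6,045 + $2,862 + $2,965 = $11,872
Ending inventory: 84 @ $13 = $1,092

84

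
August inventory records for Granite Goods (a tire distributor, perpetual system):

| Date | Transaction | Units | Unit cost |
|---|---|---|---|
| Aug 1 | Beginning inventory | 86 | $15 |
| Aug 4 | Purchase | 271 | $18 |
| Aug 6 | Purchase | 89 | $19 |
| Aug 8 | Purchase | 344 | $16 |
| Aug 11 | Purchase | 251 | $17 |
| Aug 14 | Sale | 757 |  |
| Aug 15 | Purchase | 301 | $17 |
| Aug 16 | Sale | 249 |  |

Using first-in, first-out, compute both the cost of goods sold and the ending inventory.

Aug 14, 757 sold [FIFO — oldest first]: 86 @ $15 + 271 @ $18 + 89 @ $19 + 311 @ $16 = $12,835
Aug 16, 249 sold [FIFO — oldest first]: 33 @ $16 + 216 @ $17 = $4,200
Total COGS = $12,835 + $4,200 = $17,035
Ending inventory: 35 @ $17 + 301 @ $17 = $5,712
Check: goods available $22,747 = COGS $17,035 + ending $5,712

COGS = $17,035; ending inventory = $5,712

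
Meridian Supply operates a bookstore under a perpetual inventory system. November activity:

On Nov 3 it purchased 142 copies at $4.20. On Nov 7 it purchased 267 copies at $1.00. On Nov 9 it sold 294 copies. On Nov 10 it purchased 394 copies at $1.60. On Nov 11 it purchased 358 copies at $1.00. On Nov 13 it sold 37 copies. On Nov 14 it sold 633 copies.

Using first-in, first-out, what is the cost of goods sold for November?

COGS = $1,654.80

Nov 9, 294 sold [FIFO — oldest first]: 142 @ $4.20 + 152 @ $1.00 = $748.40
Nov 13, 37 sold [FIFO — oldest first]: 37 @ $1.00 = $37.00
Nov 14, 633 sold [FIFO — oldest first]: 78 @ $1.00 + 394 @ $1.60 + 161 @ $1.00 = $869.40
Total COGS = $748.40 + $37.00 + $869.40 = $1,654.80
Ending inventory: 197 @ $1.00 = $197.00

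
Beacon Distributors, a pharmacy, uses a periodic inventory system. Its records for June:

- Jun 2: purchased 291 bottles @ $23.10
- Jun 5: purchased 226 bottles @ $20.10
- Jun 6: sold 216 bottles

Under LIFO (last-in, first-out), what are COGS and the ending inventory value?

Jun 6, 216 sold [LIFO — newest first]: 216 @ $20.10 = $4,341.60
Ending inventory: 291 @ $23.10 + 10 @ $20.10 = $6,923.10
Check: goods available $11,264.70 = COGS $4,341.60 + ending $6,923.10

COGS = $4,341.60; ending inventory = $6,923.10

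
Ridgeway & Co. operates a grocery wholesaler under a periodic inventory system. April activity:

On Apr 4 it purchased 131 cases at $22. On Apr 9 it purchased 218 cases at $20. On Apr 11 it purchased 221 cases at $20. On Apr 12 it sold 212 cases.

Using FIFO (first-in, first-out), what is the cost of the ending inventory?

Ending inventory = $7,160

Apr 12, 212 sold [FIFO — oldest first]: 131 @ $22 + 81 @ $20 = $4,502
Ending inventory: 137 @ $20 + 221 @ $20 = $7,160
Check: goods available $11,662 = COGS $4,502 + ending $7,160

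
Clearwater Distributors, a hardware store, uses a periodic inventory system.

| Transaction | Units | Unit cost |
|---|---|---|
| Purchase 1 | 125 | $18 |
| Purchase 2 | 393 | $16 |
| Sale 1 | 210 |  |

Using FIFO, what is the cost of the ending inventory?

Sale 1 (210) [FIFO — oldest first]: 125 @ $18 + 85 @ $16 = $3,610
Ending inventory: 308 @ $16 = $4,928
Check: goods available $8,538 = COGS $3,610 + ending $4,928

Ending inventory = $4,928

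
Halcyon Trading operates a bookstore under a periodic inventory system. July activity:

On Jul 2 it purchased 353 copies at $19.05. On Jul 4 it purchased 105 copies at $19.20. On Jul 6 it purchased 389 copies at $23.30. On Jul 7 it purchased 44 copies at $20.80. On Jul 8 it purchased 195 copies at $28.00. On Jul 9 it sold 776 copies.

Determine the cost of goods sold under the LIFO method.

Jul 9, 776 sold [LIFO — newest first]: 195 @ $28.00 + 44 @ $20.80 + 389 @ $23.30 + 105 @ $19.20 + 43 @ $19.05 = $18,274.05
Ending inventory: 310 @ $19.05 = $5,905.50
Check: goods available $24,179.55 = COGS $18,274.05 + ending $5,905.50

COGS = $18,274.05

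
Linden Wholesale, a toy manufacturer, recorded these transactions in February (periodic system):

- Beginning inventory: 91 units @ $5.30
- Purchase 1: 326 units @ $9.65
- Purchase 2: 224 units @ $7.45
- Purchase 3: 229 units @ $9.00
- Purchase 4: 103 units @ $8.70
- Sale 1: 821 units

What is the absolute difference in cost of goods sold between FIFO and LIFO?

FIFO COGS: 91 @ $5.30 + 326 @ $9.65 + 224 @ $7.45 + 180 @ $9.00 = $6,917.00
LIFO COGS: 103 @ $8.70 + 229 @ $9.00 + 224 @ $7.45 + 265 @ $9.65 = $7,183.15
Difference = |$6,917.00 − $7,183.15| = $266.15

$266.15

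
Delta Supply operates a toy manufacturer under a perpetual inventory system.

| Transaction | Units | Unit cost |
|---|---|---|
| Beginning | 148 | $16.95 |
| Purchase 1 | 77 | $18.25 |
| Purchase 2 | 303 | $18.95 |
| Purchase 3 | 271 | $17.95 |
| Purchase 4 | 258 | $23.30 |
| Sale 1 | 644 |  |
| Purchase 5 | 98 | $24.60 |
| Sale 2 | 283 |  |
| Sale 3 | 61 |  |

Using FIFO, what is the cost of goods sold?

Sale 1 (644) [FIFO — oldest first]: 148 @ $16.95 + 77 @ $18.25 + 303 @ $18.95 + 116 @ $17.95 = $11,737.90
Sale 2 (283) [FIFO — oldest first]: 155 @ $17.95 + 128 @ $23.30 = $5,764.65
Sale 3 (61) [FIFO — oldest first]: 61 @ $23.30 = $1,421.30
Total COGS = $11,737.90 + $5,764.65 + $1,421.30 = $18,923.85
Ending inventory: 69 @ $23.30 + 98 @ $24.60 = $4,018.50

COGS = $18,923.85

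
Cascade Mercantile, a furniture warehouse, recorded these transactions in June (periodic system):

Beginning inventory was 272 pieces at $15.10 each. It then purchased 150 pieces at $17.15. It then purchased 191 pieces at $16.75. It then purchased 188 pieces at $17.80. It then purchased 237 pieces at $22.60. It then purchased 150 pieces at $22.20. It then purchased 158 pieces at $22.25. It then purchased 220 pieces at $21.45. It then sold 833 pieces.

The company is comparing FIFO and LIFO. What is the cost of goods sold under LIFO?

FIFO COGS: 272 @ $15.10 + 150 @ $17.15 + 191 @ $16.75 + 188 @ $17.80 + 32 @ $22.60 = $13,948.55
LIFO COGS: 220 @ $21.45 + 158 @ $22.25 + 150 @ $22.20 + 237 @ $22.60 + 68 @ $17.80 = $18,131.10

COGS = $18,131.10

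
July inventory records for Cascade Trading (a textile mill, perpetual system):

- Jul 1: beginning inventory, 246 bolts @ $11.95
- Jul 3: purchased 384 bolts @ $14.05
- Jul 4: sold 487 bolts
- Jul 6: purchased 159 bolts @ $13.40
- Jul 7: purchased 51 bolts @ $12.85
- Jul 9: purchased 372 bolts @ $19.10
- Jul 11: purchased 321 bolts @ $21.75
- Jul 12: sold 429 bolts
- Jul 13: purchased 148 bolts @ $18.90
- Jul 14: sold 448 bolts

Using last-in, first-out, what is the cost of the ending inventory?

Jul 4, 487 sold [LIFO — newest first]: 384 @ $14.05 + 103 @ $11.95 = $6,626.05
Jul 12, 429 sold [LIFO — newest first]: 321 @ $21.75 + 108 @ $19.10 = $9,044.55
Jul 14, 448 sold [LIFO — newest first]: 148 @ $18.90 + 264 @ $19.10 + 36 @ $12.85 = $8,302.20
Total COGS = $6,626.05 + $9,044.55 + $8,302.20 = $23,972.80
Ending inventory: 143 @ $11.95 + 159 @ $13.40 + 15 @ $12.85 = $4,032.20
Check: goods available $28,005.00 = COGS $23,972.80 + ending $4,032.20

Ending inventory = $4,032.20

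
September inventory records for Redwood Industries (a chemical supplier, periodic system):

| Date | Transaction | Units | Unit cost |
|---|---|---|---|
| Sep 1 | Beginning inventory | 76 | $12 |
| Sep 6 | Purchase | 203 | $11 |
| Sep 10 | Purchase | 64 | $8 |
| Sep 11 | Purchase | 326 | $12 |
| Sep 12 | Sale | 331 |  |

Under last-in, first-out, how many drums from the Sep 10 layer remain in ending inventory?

Sep 12, 331 sold [LIFO — newest first]: 326 @ $12 + 5 @ $8 = $3,952
Ending inventory: 76 @ $12 + 203 @ $11 + 59 @ $8 = $3,617

59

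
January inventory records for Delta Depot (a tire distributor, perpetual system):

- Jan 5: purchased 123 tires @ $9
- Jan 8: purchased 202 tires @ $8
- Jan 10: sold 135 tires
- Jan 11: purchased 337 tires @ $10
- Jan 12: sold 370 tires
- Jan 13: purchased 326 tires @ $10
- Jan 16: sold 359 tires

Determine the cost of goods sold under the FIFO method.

COGS = $8,113

Jan 10, 135 sold [FIFO — oldest first]: 123 @ $9 + 12 @ $8 = $1,203
Jan 12, 370 sold [FIFO — oldest first]: 190 @ $8 + 180 @ $10 = $3,320
Jan 16, 359 sold [FIFO — oldest first]: 157 @ $10 + 202 @ $10 = $3,590
Total COGS = $1,203 + $3,320 + $3,590 = $8,113
Ending inventory: 124 @ $10 = $1,240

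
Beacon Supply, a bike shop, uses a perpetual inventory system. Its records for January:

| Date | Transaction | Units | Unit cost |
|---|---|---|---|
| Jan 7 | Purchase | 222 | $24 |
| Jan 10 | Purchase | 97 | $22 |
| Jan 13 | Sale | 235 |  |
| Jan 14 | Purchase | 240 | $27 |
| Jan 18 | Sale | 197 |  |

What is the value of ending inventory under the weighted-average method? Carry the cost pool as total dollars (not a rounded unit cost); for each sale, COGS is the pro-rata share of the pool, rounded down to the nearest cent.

Ending inventory = $3,310.21

After Jan 7: 222 on hand, pool $5,328.00 (≈ $24.0000 each)
After Jan 10: 319 on hand, pool $7,462.00 (≈ $23.3918 each)
Jan 13, sell 235: 235/319 × $7,462.00 → $5,497.08
After Jan 14: 324 on hand, pool $8,444.92 (≈ $26.0646 each)
Jan 18, sell 197: 197/324 × $8,444.92 → $5,134.71
Total COGS = $5,497.08 + $5,134.71 = $10,631.79
Ending inventory (cost pool remaining) = $3,310.21
Check: goods available $13,942.00 = COGS $10,631.79 + ending $3,310.21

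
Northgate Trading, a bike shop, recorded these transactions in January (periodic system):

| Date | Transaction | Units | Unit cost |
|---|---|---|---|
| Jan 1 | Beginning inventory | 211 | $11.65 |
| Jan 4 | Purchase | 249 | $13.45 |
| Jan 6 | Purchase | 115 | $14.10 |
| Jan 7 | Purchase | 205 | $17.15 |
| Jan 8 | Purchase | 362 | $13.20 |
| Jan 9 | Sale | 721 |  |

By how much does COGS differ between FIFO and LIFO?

$507.60

FIFO COGS: 211 @ $11.65 + 249 @ $13.45 + 115 @ $14.10 + 146 @ $17.15 = $9,932.60
LIFO COGS: 362 @ $13.20 + 205 @ $17.15 + 115 @ $14.10 + 39 @ $13.45 = $10,440.20
Difference = |$9,932.60 − $10,440.20| = $507.60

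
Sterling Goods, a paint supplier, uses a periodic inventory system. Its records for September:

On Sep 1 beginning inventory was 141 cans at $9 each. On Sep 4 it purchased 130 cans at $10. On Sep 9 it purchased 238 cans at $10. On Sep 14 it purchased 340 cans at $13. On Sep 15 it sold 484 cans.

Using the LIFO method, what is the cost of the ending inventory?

Sep 15, 484 sold [LIFO — newest first]: 340 @ $13 + 144 @ $10 = $5,860
Ending inventory: 141 @ $9 + 130 @ $10 + 94 @ $10 = $3,509
Check: goods available $9,369 = COGS $5,860 + ending $3,509

Ending inventory = $3,509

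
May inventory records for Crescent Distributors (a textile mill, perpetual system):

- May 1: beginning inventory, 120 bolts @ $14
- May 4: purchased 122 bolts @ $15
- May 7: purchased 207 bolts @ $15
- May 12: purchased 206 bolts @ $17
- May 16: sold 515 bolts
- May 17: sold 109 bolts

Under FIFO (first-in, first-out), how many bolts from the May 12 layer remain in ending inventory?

31

May 16, 515 sold [FIFO — oldest first]: 120 @ $14 + 122 @ $15 + 207 @ $15 + 66 @ $17 = $7,737
May 17, 109 sold [FIFO — oldest first]: 109 @ $17 = $1,853
Total COGS = $7,737 + $1,853 = $9,590
Ending inventory: 31 @ $17 = $527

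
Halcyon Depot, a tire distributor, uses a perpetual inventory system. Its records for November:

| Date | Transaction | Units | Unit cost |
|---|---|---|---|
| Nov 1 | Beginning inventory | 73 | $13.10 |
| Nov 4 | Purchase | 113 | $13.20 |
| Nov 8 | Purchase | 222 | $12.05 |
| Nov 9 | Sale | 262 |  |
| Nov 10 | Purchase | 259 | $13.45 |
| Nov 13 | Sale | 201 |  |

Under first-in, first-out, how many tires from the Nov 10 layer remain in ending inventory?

204

Nov 9, 262 sold [FIFO — oldest first]: 73 @ $13.10 + 113 @ $13.20 + 76 @ $12.05 = $3,363.70
Nov 13, 201 sold [FIFO — oldest first]: 146 @ $12.05 + 55 @ $13.45 = $2,499.05
Total COGS = $3,363.70 + $2,499.05 = $5,862.75
Ending inventory: 204 @ $13.45 = $2,743.80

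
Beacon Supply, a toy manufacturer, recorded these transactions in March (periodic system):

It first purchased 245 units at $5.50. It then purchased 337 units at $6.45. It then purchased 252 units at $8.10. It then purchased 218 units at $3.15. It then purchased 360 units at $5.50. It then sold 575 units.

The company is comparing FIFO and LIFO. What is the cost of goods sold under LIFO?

FIFO COGS: 245 @ $5.50 + 330 @ $6.45 = $3,476.00
LIFO COGS: 360 @ $5.50 + 215 @ $3.15 = $2,657.25

COGS = $2,657.25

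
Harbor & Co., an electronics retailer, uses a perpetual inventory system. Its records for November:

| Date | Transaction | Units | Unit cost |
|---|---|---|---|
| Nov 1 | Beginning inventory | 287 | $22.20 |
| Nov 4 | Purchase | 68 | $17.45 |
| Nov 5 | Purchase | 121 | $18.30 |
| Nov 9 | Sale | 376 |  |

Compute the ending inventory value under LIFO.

Nov 9, 376 sold [LIFO — newest first]: 121 @ $18.30 + 68 @ $17.45 + 187 @ $22.20 = $7,552.30
Ending inventory: 100 @ $22.20 = $2,220.00

Ending inventory = $2,220.00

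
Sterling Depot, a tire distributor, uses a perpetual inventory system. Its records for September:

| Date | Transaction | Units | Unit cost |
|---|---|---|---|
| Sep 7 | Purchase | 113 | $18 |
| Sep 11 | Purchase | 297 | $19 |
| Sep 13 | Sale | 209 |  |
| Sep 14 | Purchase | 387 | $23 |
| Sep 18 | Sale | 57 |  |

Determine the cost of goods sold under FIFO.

COGS = $4,941

Sep 13, 209 sold [FIFO — oldest first]: 113 @ $18 + 96 @ $19 = $3,858
Sep 18, 57 sold [FIFO — oldest first]: 57 @ $19 = $1,083
Total COGS = $3,858 + $1,083 = $4,941
Ending inventory: 144 @ $19 + 387 @ $23 = $11,637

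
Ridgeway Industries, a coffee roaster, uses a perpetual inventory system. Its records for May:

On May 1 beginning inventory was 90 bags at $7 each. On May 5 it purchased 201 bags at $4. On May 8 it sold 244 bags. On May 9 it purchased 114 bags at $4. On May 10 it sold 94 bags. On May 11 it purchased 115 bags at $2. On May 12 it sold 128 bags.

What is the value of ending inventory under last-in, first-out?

May 8, 244 sold [LIFO — newest first]: 201 @ $4 + 43 @ $7 = $1,105
May 10, 94 sold [LIFO — newest first]: 94 @ $4 = $376
May 12, 128 sold [LIFO — newest first]: 115 @ $2 + 13 @ $4 = $282
Total COGS = $1,105 + $376 + $282 = $1,763
Ending inventory: 47 @ $7 + 7 @ $4 = $357
Check: goods available $2,120 = COGS $1,763 + ending $357

Ending inventory = $357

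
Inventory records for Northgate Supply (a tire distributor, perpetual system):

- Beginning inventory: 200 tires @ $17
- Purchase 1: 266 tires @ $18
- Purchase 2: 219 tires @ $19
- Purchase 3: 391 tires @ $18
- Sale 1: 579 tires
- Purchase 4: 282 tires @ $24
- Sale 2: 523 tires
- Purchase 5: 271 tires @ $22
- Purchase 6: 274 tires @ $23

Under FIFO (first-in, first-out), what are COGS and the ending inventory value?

Sale 1 (579) [FIFO — oldest first]: 200 @ $17 + 266 @ $18 + 113 @ $19 = $10,335
Sale 2 (523) [FIFO — oldest first]: 106 @ $19 + 391 @ $18 + 26 @ $24 = $9,676
Total COGS = $10,335 + $9,676 = $20,011
Ending inventory: 256 @ $24 + 271 @ $22 + 274 @ $23 = $18,408
Check: goods available $38,419 = COGS $20,011 + ending $18,408

COGS = $20,011; ending inventory = $18,408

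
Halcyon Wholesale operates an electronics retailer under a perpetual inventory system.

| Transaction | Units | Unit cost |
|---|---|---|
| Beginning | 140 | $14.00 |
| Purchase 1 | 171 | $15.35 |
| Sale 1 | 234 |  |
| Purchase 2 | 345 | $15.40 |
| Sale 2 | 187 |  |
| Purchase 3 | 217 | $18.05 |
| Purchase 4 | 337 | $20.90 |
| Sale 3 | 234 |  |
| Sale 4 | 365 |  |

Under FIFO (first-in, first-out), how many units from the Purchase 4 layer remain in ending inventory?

Sale 1 (234) [FIFO — oldest first]: 140 @ $14.00 + 94 @ $15.35 = $3,402.90
Sale 2 (187) [FIFO — oldest first]: 77 @ $15.35 + 110 @ $15.40 = $2,875.95
Sale 3 (234) [FIFO — oldest first]: 234 @ $15.40 = $3,603.60
Sale 4 (365) [FIFO — oldest first]: 1 @ $15.40 + 217 @ $18.05 + 147 @ $20.90 = $7,004.55
Total COGS = $3,402.90 + $2,875.95 + $3,603.60 + $7,004.55 = $16,887.00
Ending inventory: 190 @ $20.90 = $3,971.00

190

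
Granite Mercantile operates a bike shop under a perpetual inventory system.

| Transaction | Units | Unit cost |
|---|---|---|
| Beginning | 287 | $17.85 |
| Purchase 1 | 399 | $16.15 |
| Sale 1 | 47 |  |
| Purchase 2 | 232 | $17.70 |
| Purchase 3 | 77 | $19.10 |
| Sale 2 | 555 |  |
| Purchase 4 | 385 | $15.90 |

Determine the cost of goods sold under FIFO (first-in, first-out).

Sale 1 (47) [FIFO — oldest first]: 47 @ $17.85 = $838.95
Sale 2 (555) [FIFO — oldest first]: 240 @ $17.85 + 315 @ $16.15 = $9,371.25
Total COGS = $838.95 + $9,371.25 = $10,210.20
Ending inventory: 84 @ $16.15 + 232 @ $17.70 + 77 @ $19.10 + 385 @ $15.90 = $13,055.20
Check: goods available $23,265.40 = COGS $10,210.20 + ending $13,055.20

COGS = $10,210.20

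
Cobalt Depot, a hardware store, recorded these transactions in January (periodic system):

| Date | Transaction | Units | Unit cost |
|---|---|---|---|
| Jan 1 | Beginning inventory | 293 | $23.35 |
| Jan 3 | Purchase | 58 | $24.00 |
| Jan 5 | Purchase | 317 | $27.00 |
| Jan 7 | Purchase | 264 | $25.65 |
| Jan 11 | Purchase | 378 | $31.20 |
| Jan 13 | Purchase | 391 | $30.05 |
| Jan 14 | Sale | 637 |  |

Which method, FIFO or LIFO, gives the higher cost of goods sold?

LIFO

FIFO COGS: 293 @ $23.35 + 58 @ $24.00 + 286 @ $27.00 = $15,955.55
LIFO COGS: 391 @ $30.05 + 246 @ $31.20 = $19,424.75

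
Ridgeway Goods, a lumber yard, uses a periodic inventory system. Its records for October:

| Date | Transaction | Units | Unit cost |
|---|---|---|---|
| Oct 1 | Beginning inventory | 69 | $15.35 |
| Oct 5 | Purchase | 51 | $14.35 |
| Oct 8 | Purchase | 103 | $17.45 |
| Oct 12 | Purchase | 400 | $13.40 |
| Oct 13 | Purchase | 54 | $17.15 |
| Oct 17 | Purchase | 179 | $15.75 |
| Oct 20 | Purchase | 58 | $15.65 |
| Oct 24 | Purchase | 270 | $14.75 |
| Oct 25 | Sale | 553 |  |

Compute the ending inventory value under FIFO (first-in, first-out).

Ending inventory = $9,573.55

Oct 25, 553 sold [FIFO — oldest first]: 69 @ $15.35 + 51 @ $14.35 + 103 @ $17.45 + 330 @ $13.40 = $8,010.35
Ending inventory: 70 @ $13.40 + 54 @ $17.15 + 179 @ $15.75 + 58 @ $15.65 + 270 @ $14.75 = $9,573.55
Check: goods available $17,583.90 = COGS $8,010.35 + ending $9,573.55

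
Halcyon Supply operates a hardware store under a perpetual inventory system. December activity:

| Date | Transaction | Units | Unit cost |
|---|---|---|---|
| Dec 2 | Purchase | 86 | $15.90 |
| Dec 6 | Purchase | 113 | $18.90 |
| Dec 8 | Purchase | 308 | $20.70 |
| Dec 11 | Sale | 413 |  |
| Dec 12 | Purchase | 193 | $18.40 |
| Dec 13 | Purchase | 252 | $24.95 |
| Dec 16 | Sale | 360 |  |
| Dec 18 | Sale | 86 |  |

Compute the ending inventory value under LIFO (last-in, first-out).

Ending inventory = $1,499.70

Dec 11, 413 sold [LIFO — newest first]: 308 @ $20.70 + 105 @ $18.90 = $8,360.10
Dec 16, 360 sold [LIFO — newest first]: 252 @ $24.95 + 108 @ $18.40 = $8,274.60
Dec 18, 86 sold [LIFO — newest first]: 85 @ $18.40 + 1 @ $18.90 = $1,582.90
Total COGS = $8,360.10 + $8,274.60 + $1,582.90 = $18,217.60
Ending inventory: 86 @ $15.90 + 7 @ $18.90 = $1,499.70
Check: goods available $19,717.30 = COGS $18,217.60 + ending $1,499.70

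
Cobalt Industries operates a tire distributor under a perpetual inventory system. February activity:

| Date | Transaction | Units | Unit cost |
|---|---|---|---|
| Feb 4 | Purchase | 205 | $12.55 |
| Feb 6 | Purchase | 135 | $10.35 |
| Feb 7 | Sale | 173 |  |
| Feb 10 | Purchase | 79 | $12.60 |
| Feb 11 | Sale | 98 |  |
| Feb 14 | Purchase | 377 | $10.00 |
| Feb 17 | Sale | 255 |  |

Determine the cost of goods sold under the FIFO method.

COGS = $6,035.40

Feb 7, 173 sold [FIFO — oldest first]: 173 @ $12.55 = $2,171.15
Feb 11, 98 sold [FIFO — oldest first]: 32 @ $12.55 + 66 @ $10.35 = $1,084.70
Feb 17, 255 sold [FIFO — oldest first]: 69 @ $10.35 + 79 @ $12.60 + 107 @ $10.00 = $2,779.55
Total COGS = $2,171.15 + $1,084.70 + $2,779.55 = $6,035.40
Ending inventory: 270 @ $10.00 = $2,700.00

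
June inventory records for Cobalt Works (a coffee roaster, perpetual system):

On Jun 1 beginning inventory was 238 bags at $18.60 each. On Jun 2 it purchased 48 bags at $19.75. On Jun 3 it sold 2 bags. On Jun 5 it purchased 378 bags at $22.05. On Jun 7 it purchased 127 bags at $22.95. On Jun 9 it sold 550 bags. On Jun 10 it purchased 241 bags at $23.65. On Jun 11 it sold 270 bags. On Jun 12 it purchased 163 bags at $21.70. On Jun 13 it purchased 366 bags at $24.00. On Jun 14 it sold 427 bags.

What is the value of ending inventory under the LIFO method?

Jun 3, 2 sold [LIFO — newest first]: 2 @ $19.75 = $39.50
Jun 9, 550 sold [LIFO — newest first]: 127 @ $22.95 + 378 @ $22.05 + 45 @ $19.75 = $12,138.30
Jun 11, 270 sold [LIFO — newest first]: 241 @ $23.65 + 1 @ $19.75 + 28 @ $18.60 = $6,240.20
Jun 14, 427 sold [LIFO — newest first]: 366 @ $24.00 + 61 @ $21.70 = $10,107.70
Total COGS = $39.50 + $12,138.30 + $6,240.20 + $10,107.70 = $28,525.70
Ending inventory: 210 @ $18.60 + 102 @ $21.70 = $6,119.40

Ending inventory = $6,119.40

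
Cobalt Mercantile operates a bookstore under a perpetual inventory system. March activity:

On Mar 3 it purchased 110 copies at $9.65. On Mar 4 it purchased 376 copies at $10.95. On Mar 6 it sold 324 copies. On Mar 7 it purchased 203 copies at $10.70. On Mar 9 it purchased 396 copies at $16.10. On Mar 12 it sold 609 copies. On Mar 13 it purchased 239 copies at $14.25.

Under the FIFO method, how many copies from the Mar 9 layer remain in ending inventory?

152

Mar 6, 324 sold [FIFO — oldest first]: 110 @ $9.65 + 214 @ $10.95 = $3,404.80
Mar 12, 609 sold [FIFO — oldest first]: 162 @ $10.95 + 203 @ $10.70 + 244 @ $16.10 = $7,874.40
Total COGS = $3,404.80 + $7,874.40 = $11,279.20
Ending inventory: 152 @ $16.10 + 239 @ $14.25 = $5,852.95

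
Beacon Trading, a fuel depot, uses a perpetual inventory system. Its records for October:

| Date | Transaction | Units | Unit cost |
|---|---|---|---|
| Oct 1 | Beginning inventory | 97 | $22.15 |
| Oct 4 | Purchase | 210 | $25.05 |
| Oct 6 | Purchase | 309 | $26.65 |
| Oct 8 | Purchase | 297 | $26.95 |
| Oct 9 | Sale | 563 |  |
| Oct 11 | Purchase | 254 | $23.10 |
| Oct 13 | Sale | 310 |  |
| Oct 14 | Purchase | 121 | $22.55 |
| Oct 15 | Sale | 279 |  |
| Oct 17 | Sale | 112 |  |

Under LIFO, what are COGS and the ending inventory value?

Oct 9, 563 sold [LIFO — newest first]: 297 @ $26.95 + 266 @ $26.65 = $15,093.05
Oct 13, 310 sold [LIFO — newest first]: 254 @ $23.10 + 43 @ $26.65 + 13 @ $25.05 = $7,339.00
Oct 15, 279 sold [LIFO — newest first]: 121 @ $22.55 + 158 @ $25.05 = $6,686.45
Oct 17, 112 sold [LIFO — newest first]: 39 @ $25.05 + 73 @ $22.15 = $2,593.90
Total COGS = $15,093.05 + $7,339.00 + $6,686.45 + $2,593.90 = $31,712.40
Ending inventory: 24 @ $22.15 = $531.60
Check: goods available $32,244.00 = COGS $31,712.40 + ending $531.60

COGS = $31,712.40; ending inventory = $531.60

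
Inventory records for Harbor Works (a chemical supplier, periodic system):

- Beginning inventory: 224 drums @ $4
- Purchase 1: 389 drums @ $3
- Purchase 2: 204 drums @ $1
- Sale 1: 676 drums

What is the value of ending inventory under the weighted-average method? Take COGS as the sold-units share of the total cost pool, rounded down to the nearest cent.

Ending inventory = $391.25

Sale 1, sell 676: 676/817 × $2,267.00 → $1,875.75
Ending inventory (cost pool remaining) = $391.25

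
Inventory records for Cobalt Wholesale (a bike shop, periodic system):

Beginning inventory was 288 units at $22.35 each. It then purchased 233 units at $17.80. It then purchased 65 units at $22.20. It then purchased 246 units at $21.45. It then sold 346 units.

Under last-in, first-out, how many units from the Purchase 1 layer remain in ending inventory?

Sale 1 (346) [LIFO — newest first]: 246 @ $21.45 + 65 @ $22.20 + 35 @ $17.80 = $7,342.70
Ending inventory: 288 @ $22.35 + 198 @ $17.80 = $9,961.20
Check: goods available $17,303.90 = COGS $7,342.70 + ending $9,961.20

198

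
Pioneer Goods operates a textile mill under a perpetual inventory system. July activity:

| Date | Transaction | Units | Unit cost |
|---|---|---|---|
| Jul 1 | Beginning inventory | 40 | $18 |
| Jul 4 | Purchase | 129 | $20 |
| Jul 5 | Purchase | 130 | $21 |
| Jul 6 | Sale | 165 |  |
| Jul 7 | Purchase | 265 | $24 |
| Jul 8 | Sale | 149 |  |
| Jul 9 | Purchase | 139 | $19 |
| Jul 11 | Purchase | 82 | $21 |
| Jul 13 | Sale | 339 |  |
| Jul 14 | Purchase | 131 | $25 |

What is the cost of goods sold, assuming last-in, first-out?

COGS = $14,193

Jul 6, 165 sold [LIFO — newest first]: 130 @ $21 + 35 @ $20 = $3,430
Jul 8, 149 sold [LIFO — newest first]: 149 @ $24 = $3,576
Jul 13, 339 sold [LIFO — newest first]: 82 @ $21 + 139 @ $19 + 116 @ $24 + 2 @ $20 = $7,187
Total COGS = $3,430 + $3,576 + $7,187 = $14,193
Ending inventory: 40 @ $18 + 92 @ $20 + 131 @ $25 = $5,835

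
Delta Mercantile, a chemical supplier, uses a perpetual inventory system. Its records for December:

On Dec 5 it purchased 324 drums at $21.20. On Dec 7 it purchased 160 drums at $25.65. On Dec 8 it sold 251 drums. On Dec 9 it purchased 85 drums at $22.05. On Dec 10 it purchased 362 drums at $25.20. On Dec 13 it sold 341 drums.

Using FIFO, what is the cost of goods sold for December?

COGS = $13,426.65

Dec 8, 251 sold [FIFO — oldest first]: 251 @ $21.20 = $5,321.20
Dec 13, 341 sold [FIFO — oldest first]: 73 @ $21.20 + 160 @ $25.65 + 85 @ $22.05 + 23 @ $25.20 = $8,105.45
Total COGS = $5,321.20 + $8,105.45 = $13,426.65
Ending inventory: 339 @ $25.20 = $8,542.80
Check: goods available $21,969.45 = COGS $13,426.65 + ending $8,542.80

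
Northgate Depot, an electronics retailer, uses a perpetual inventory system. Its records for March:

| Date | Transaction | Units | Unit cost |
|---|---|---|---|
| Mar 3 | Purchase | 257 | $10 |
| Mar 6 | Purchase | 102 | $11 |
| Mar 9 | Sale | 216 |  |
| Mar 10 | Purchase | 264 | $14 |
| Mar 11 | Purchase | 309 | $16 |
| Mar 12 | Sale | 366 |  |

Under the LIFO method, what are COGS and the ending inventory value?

COGS = $8,004; ending inventory = $4,328

Mar 9, 216 sold [LIFO — newest first]: 102 @ $11 + 114 @ $10 = $2,262
Mar 12, 366 sold [LIFO — newest first]: 309 @ $16 + 57 @ $14 = $5,742
Total COGS = $2,262 + $5,742 = $8,004
Ending inventory: 143 @ $10 + 207 @ $14 = $4,328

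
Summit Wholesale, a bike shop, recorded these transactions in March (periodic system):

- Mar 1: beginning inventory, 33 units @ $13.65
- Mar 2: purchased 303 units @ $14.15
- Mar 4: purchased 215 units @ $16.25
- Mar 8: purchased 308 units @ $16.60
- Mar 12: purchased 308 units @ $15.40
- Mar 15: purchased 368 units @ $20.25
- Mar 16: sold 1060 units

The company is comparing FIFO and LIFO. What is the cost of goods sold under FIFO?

FIFO COGS: 33 @ $13.65 + 303 @ $14.15 + 215 @ $16.25 + 308 @ $16.60 + 201 @ $15.40 = $16,439.85
LIFO COGS: 368 @ $20.25 + 308 @ $15.40 + 308 @ $16.60 + 76 @ $16.25 = $18,543.00

COGS = $16,439.85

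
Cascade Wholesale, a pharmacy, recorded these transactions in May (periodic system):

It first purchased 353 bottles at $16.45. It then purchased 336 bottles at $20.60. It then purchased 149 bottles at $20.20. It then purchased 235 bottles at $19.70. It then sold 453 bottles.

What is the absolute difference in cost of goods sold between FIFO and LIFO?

$1,193.85

FIFO COGS: 353 @ $16.45 + 100 @ $20.60 = $7,866.85
LIFO COGS: 235 @ $19.70 + 149 @ $20.20 + 69 @ $20.60 = $9,060.70
Difference = |$7,866.85 − $9,060.70| = $1,193.85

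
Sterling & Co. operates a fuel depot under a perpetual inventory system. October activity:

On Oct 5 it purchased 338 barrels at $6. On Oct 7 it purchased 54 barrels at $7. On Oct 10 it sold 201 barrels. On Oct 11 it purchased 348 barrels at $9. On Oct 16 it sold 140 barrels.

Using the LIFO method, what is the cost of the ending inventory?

Oct 10, 201 sold [LIFO — newest first]: 54 @ $7 + 147 @ $6 = $1,260
Oct 16, 140 sold [LIFO — newest first]: 140 @ $9 = $1,260
Total COGS = $1,260 + $1,260 = $2,520
Ending inventory: 191 @ $6 + 208 @ $9 = $3,018
Check: goods available $5,538 = COGS $2,520 + ending $3,018

Ending inventory = $3,018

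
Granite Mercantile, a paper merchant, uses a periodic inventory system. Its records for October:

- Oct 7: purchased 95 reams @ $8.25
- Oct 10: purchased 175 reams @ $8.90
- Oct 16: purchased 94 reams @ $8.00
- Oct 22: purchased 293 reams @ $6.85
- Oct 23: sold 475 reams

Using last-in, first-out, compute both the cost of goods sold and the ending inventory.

COGS = $3,542.25; ending inventory = $1,558.05

Oct 23, 475 sold [LIFO — newest first]: 293 @ $6.85 + 94 @ $8.00 + 88 @ $8.90 = $3,542.25
Ending inventory: 95 @ $8.25 + 87 @ $8.90 = $1,558.05
Check: goods available $5,100.30 = COGS $3,542.25 + ending $1,558.05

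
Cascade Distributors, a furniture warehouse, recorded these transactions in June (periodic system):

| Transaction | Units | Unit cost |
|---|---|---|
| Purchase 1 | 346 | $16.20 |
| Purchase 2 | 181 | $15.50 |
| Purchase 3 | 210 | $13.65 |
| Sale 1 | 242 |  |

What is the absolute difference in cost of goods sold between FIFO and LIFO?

$557.90

FIFO COGS: 242 @ $16.20 = $3,920.40
LIFO COGS: 210 @ $13.65 + 32 @ $15.50 = $3,362.50
Difference = |$3,920.40 − $3,362.50| = $557.90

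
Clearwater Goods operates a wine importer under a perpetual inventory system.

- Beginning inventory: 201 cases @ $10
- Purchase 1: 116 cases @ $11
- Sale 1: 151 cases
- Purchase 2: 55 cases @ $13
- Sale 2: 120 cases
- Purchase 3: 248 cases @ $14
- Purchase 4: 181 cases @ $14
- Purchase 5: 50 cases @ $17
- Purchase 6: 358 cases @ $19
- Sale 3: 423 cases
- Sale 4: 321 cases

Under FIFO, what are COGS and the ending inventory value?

COGS = $13,973; ending inventory = $3,686

Sale 1 (151) [FIFO — oldest first]: 151 @ $10 = $1,510
Sale 2 (120) [FIFO — oldest first]: 50 @ $10 + 70 @ $11 = $1,270
Sale 3 (423) [FIFO — oldest first]: 46 @ $11 + 55 @ $13 + 248 @ $14 + 74 @ $14 = $5,729
Sale 4 (321) [FIFO — oldest first]: 107 @ $14 + 50 @ $17 + 164 @ $19 = $5,464
Total COGS = $1,510 + $1,270 + $5,729 + $5,464 = $13,973
Ending inventory: 194 @ $19 = $3,686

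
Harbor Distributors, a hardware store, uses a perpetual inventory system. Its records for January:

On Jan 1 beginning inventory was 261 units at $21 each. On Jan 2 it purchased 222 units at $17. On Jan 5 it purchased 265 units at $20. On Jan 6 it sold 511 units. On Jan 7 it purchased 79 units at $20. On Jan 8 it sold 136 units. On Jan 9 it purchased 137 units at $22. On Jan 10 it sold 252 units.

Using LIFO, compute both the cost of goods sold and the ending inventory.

COGS = $17,784; ending inventory = $1,365

Jan 6, 511 sold [LIFO — newest first]: 265 @ $20 + 222 @ $17 + 24 @ $21 = $9,578
Jan 8, 136 sold [LIFO — newest first]: 79 @ $20 + 57 @ $21 = $2,777
Jan 10, 252 sold [LIFO — newest first]: 137 @ $22 + 115 @ $21 = $5,429
Total COGS = $9,578 + $2,777 + $5,429 = $17,784
Ending inventory: 65 @ $21 = $1,365
Check: goods available $19,149 = COGS $17,784 + ending $1,365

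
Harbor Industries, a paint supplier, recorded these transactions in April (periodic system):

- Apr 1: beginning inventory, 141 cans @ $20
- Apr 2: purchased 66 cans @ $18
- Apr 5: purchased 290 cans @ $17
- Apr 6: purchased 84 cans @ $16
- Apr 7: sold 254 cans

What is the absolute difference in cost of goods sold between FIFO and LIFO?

FIFO COGS: 141 @ $20 + 66 @ $18 + 47 @ $17 = $4,807
LIFO COGS: 84 @ $16 + 170 @ $17 = $4,234
Difference = |$4,807 − $4,234| = $573

$573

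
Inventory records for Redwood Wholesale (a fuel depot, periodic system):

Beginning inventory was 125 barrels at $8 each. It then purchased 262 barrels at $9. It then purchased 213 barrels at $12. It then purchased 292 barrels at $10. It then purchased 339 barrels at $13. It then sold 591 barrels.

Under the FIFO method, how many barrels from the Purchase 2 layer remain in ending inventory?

Sale 1 (591) [FIFO — oldest first]: 125 @ $8 + 262 @ $9 + 204 @ $12 = $5,806
Ending inventory: 9 @ $12 + 292 @ $10 + 339 @ $13 = $7,435
Check: goods available $13,241 = COGS $5,806 + ending $7,435

9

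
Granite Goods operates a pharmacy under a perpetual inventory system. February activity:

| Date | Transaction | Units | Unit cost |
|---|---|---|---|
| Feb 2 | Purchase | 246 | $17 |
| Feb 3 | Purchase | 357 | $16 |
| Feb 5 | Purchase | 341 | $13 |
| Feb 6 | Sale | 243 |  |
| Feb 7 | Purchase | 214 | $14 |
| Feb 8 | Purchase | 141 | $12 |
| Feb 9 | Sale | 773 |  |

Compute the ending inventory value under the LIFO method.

Feb 6, 243 sold [LIFO — newest first]: 243 @ $13 = $3,159
Feb 9, 773 sold [LIFO — newest first]: 141 @ $12 + 214 @ $14 + 98 @ $13 + 320 @ $16 = $11,082
Total COGS = $3,159 + $11,082 = $14,241
Ending inventory: 246 @ $17 + 37 @ $16 = $4,774

Ending inventory = $4,774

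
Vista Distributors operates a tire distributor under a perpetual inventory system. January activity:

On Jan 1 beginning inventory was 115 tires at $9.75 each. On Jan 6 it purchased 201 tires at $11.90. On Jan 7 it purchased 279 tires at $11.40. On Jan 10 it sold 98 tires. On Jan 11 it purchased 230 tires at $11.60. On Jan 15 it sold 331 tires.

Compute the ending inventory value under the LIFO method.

Ending inventory = $4,425.15

Jan 10, 98 sold [LIFO — newest first]: 98 @ $11.40 = $1,117.20
Jan 15, 331 sold [LIFO — newest first]: 230 @ $11.60 + 101 @ $11.40 = $3,819.40
Total COGS = $1,117.20 + $3,819.40 = $4,936.60
Ending inventory: 115 @ $9.75 + 201 @ $11.90 + 80 @ $11.40 = $4,425.15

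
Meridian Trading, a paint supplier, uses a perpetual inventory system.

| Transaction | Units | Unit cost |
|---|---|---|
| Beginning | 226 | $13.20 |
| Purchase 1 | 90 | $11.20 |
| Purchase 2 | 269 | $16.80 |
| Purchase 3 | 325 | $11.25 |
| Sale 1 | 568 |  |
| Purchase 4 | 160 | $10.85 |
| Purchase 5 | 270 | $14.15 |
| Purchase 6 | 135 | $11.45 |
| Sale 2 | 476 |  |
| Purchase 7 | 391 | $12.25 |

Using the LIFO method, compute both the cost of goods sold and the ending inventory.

COGS = $13,875.25; ending inventory = $10,183.40

Sale 1 (568) [LIFO — newest first]: 325 @ $11.25 + 243 @ $16.80 = $7,738.65
Sale 2 (476) [LIFO — newest first]: 135 @ $11.45 + 270 @ $14.15 + 71 @ $10.85 = $6,136.60
Total COGS = $7,738.65 + $6,136.60 = $13,875.25
Ending inventory: 226 @ $13.20 + 90 @ $11.20 + 26 @ $16.80 + 89 @ $10.85 + 391 @ $12.25 = $10,183.40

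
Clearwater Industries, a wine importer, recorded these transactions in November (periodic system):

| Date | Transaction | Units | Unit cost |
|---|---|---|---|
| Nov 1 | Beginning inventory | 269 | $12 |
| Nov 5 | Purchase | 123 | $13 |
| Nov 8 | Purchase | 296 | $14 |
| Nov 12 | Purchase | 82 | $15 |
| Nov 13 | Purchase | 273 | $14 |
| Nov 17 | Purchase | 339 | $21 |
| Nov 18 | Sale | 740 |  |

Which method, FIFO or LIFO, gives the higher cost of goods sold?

LIFO

FIFO COGS: 269 @ $12 + 123 @ $13 + 296 @ $14 + 52 @ $15 = $9,751
LIFO COGS: 339 @ $21 + 273 @ $14 + 82 @ $15 + 46 @ $14 = $12,815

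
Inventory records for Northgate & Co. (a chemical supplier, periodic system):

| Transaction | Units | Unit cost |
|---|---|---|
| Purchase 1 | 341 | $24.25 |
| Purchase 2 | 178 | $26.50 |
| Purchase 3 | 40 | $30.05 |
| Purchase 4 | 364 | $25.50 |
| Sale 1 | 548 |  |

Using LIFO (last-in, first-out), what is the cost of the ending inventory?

Sale 1 (548) [LIFO — newest first]: 364 @ $25.50 + 40 @ $30.05 + 144 @ $26.50 = $14,300.00
Ending inventory: 341 @ $24.25 + 34 @ $26.50 = $9,170.25
Check: goods available $23,470.25 = COGS $14,300.00 + ending $9,170.25

Ending inventory = $9,170.25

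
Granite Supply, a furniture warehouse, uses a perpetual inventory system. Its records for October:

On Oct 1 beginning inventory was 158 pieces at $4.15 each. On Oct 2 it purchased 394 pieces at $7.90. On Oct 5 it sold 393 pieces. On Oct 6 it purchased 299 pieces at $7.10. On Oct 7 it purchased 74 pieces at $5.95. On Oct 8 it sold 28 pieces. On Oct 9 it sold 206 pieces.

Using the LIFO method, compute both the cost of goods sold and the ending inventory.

Oct 5, 393 sold [LIFO — newest first]: 393 @ $7.90 = $3,104.70
Oct 8, 28 sold [LIFO — newest first]: 28 @ $5.95 = $166.60
Oct 9, 206 sold [LIFO — newest first]: 46 @ $5.95 + 160 @ $7.10 = $1,409.70
Total COGS = $3,104.70 + $166.60 + $1,409.70 = $4,681.00
Ending inventory: 158 @ $4.15 + 1 @ $7.90 + 139 @ $7.10 = $1,650.50
Check: goods available $6,331.50 = COGS $4,681.00 + ending $1,650.50

COGS = $4,681.00; ending inventory = $1,650.50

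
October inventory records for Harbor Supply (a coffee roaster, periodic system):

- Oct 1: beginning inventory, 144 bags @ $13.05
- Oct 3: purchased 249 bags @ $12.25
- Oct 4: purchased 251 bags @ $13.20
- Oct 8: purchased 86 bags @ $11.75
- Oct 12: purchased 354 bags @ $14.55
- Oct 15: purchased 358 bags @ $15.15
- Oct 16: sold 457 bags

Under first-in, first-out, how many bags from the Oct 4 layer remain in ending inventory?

187

Oct 16, 457 sold [FIFO — oldest first]: 144 @ $13.05 + 249 @ $12.25 + 64 @ $13.20 = $5,774.25
Ending inventory: 187 @ $13.20 + 86 @ $11.75 + 354 @ $14.55 + 358 @ $15.15 = $14,053.30
Check: goods available $19,827.55 = COGS $5,774.25 + ending $14,053.30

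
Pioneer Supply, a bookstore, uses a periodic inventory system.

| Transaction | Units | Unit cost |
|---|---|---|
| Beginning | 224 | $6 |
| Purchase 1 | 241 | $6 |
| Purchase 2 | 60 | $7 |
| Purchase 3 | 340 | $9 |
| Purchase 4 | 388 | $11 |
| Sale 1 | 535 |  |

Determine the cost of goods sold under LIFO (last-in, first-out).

Sale 1 (535) [LIFO — newest first]: 388 @ $11 + 147 @ $9 = $5,591
Ending inventory: 224 @ $6 + 241 @ $6 + 60 @ $7 + 193 @ $9 = $4,947

COGS = $5,591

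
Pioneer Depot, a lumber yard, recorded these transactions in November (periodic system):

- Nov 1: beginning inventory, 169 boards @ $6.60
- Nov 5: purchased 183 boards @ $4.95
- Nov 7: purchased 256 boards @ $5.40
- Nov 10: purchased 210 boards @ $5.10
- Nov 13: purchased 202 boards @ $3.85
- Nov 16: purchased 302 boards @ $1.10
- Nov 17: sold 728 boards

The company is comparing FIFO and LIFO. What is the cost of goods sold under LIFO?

FIFO COGS: 169 @ $6.60 + 183 @ $4.95 + 256 @ $5.40 + 120 @ $5.10 = $4,015.65
LIFO COGS: 302 @ $1.10 + 202 @ $3.85 + 210 @ $5.10 + 14 @ $5.40 = $2,256.50

COGS = $2,256.50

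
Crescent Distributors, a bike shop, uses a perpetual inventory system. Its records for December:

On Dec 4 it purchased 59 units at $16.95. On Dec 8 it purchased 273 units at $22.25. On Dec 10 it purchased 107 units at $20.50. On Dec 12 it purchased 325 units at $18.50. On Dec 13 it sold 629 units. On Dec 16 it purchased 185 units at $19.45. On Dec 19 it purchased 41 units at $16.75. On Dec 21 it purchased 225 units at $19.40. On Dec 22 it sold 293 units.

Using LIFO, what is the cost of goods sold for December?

COGS = $18,166.15

Dec 13, 629 sold [LIFO — newest first]: 325 @ $18.50 + 107 @ $20.50 + 197 @ $22.25 = $12,589.25
Dec 22, 293 sold [LIFO — newest first]: 225 @ $19.40 + 41 @ $16.75 + 27 @ $19.45 = $5,576.90
Total COGS = $12,589.25 + $5,576.90 = $18,166.15
Ending inventory: 59 @ $16.95 + 76 @ $22.25 + 158 @ $19.45 = $5,764.15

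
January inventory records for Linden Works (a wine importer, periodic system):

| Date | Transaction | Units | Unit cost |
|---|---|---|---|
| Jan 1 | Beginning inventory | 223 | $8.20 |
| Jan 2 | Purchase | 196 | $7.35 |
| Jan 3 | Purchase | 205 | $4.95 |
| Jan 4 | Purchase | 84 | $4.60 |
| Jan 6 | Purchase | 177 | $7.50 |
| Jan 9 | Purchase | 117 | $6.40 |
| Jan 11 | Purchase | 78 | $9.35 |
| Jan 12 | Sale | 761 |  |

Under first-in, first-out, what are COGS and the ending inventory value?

Jan 12, 761 sold [FIFO — oldest first]: 223 @ $8.20 + 196 @ $7.35 + 205 @ $4.95 + 84 @ $4.60 + 53 @ $7.50 = $5,067.85
Ending inventory: 124 @ $7.50 + 117 @ $6.40 + 78 @ $9.35 = $2,408.10

COGS = $5,067.85; ending inventory = $2,408.10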